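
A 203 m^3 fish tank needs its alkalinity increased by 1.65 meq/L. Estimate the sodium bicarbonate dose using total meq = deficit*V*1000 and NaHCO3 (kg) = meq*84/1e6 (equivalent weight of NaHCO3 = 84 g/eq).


Tank volume in L = 203 m^3 * 1000 = 203000 L
Total meq required = 1.65 meq/L * 203000 L = 334950 meq
NaHCO3 mass = 334950 meq * 84 mg/meq / 1e6 = 28.1358 kg

28.1358 kg


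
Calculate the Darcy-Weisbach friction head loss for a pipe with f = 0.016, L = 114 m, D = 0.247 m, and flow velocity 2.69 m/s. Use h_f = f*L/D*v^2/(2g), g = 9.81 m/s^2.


v^2 = 2.69^2 = 7.2361 m^2/s^2
L/D = 114/0.247 = 461.53846
h_f = f*(L/D)*v^2/(2g) = 0.016 * 461.53846 * 7.2361 / 19.62 = 2.72354 m

2.72354 m


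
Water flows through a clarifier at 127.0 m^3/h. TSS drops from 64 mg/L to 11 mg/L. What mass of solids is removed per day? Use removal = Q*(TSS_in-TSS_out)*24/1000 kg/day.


Concentration drop: TSS_in - TSS_out = 64 - 11 = 53 mg/L
Hourly solids removed = Q * dTSS = 127.0 m^3/h * 53 mg/L = 6731 g/h  (m^3/h * mg/L = g/h)
Daily solids removed = 6731 * 24 = 161544 g/day
Convert g to kg: 161544 / 1000 = 161.544 kg/day

161.544 kg/day


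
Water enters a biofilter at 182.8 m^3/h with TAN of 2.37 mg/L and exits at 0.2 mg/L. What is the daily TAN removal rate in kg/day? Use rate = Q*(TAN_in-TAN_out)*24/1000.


Concentration drop: TAN_in - TAN_out = 2.37 - 0.2 = 2.17 mg/L
Hourly TAN removed = Q * dTAN = 182.8 m^3/h * 2.17 mg/L = 396.676 g/h  (m^3/h * mg/L = g/h)
Daily TAN removed = 396.676 * 24 = 9520.224 g/day
Convert to kg/day: 9520.224 / 1000 = 9.520224 kg/day

9.520224 kg/day


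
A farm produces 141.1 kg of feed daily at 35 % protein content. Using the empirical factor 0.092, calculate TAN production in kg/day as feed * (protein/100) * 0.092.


Protein in feed = 141.1 * 35/100 = 49.385 kg/day
TAN = protein * 0.092 = 49.385 * 0.092 = 4.54342 kg/day

4.54342 kg/day


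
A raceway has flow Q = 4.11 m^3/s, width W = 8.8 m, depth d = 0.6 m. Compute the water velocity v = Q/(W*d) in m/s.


Cross-sectional area = W * d = 8.8 * 0.6 = 5.28 m^2
Velocity = Q / A = 4.11 / 5.28 = 0.778409 m/s

0.778409 m/s


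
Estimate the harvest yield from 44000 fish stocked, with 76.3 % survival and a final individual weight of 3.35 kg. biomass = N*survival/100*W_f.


Survivors = 44000 * 76.3/100 = 33572 fish
Harvest biomass = survivors * W_f = 33572 * 3.35 = 112466.2 kg

112466.2 kg


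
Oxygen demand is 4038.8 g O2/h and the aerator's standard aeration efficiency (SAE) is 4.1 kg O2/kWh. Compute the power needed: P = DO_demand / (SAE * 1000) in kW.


SAE in g O2/kWh = 4.1 * 1000 = 4100 g/kWh
P = DO_demand / SAE_g = 4038.8 / 4100 = 0.985073 kW

0.985073 kW


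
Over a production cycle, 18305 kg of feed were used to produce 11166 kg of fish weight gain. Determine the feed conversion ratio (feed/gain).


FCR = feed consumed / weight gained
FCR = 18305 kg / 11166 kg = 1.63935

1.63935


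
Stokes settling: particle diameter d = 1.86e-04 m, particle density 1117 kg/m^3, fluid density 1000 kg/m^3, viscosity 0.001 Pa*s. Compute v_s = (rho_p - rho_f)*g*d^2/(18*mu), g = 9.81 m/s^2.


Density difference: rho_p - rho_f = 1117 - 1000 = 117 kg/m^3
d^2 = (1.86e-04)^2 = 3.4596e-08 m^2
Numerator = (rho_p - rho_f) * g * d^2 = 117 * 9.81 * 3.4596e-08 = 3.9708251e-05
Denominator = 18 * mu = 18 * 0.001 = 0.018
v_s = 3.9708251e-05 / 0.018 = 0.00220601 m/s
Check: Re = rho_f * v_s * d / mu = 1000 * 0.00220601 * 1.86e-04 / 0.001 = 0.41 < 1, so Stokes' law applies.

0.00220601 m/s


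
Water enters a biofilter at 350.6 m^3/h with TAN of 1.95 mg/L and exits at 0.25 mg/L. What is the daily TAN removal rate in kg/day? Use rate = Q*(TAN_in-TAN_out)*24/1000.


Concentration drop: TAN_in - TAN_out = 1.95 - 0.25 = 1.7 mg/L
Hourly TAN removed = Q * dTAN = 350.6 m^3/h * 1.7 mg/L = 596.02 g/h  (m^3/h * mg/L = g/h)
Daily TAN removed = 596.02 * 24 = 14304.48 g/day
Convert to kg/day: 14304.48 / 1000 = 14.30448 kg/day

14.30448 kg/day


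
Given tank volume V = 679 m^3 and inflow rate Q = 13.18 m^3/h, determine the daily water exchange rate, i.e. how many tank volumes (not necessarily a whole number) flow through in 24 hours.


Daily flow volume = 13.18 m^3/h * 24 h = 316.32 m^3/day
Exchanges = daily flow / tank volume = 316.32 / 679 = 0.465862 exchanges/day

0.465862 exchanges/day


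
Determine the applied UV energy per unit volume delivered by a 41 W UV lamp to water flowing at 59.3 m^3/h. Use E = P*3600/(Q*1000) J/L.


Energy delivered per hour = 41 W * 3600 s = 147600 J/h
Volume treated per hour = 59.3 m^3/h * 1000 = 59300 L/h
dose = 147600 / 59300 = 2.48904 J/L

2.48904 J/L


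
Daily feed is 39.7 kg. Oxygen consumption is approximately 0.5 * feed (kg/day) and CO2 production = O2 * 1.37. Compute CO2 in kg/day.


O2 = 39.7 * 0.5 = 19.85
CO2 = 19.85 * 1.37 = 27.1945

27.1945 kg/day


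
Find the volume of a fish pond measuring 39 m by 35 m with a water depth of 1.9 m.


Base area = L * W = 39 * 35 = 1365 m^2
Volume = area * depth = 1365 * 1.9 = 2593.5 m^3

2593.5 m^3


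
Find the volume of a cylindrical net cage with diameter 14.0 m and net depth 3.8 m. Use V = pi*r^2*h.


r = d/2 = 14.0/2 = 7 m
Base area = pi*r^2 = pi*7^2 = 153.93804 m^2
Volume = 153.93804 * 3.8 = 584.965 m^3

584.965 m^3


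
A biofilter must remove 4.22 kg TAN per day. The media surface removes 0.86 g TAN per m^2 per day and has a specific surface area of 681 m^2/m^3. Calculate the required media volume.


A = 4.22*1000 / 0.86 = 4906.9767 m^2
V = 4906.9767 / 681 = 7.20555

7.20555 m^3


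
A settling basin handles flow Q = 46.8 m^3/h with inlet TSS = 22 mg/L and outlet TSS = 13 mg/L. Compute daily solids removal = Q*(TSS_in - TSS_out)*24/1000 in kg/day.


Concentration drop: TSS_in - TSS_out = 22 - 13 = 9 mg/L
Hourly solids removed = Q * dTSS = 46.8 m^3/h * 9 mg/L = 421.2 g/h  (m^3/h * mg/L = g/h)
Daily solids removed = 421.2 * 24 = 10108.8 g/day
Convert g to kg: 10108.8 / 1000 = 10.1088 kg/day

10.1088 kg/day


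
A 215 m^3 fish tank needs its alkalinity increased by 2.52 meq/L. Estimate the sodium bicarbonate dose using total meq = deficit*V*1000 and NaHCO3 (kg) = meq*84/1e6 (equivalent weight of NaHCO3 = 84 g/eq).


Tank volume in L = 215 m^3 * 1000 = 215000 L
Total meq required = 2.52 meq/L * 215000 L = 541800 meq
NaHCO3 mass = 541800 meq * 84 mg/meq / 1e6 = 45.5112 kg

45.5112 kg


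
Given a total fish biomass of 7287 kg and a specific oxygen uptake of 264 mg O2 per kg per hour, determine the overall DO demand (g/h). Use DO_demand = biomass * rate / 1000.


Total O2 consumption (mg/h) = 7287 kg * 264 mg/(kg*h) = 1923768 mg/h
Convert to g/h: 1923768 / 1000 = 1923.768 g/h

1923.768 g/h


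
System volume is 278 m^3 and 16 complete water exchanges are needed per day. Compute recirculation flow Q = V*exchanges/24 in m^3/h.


Daily recirculation volume = 278 m^3 * 16 = 4448 m^3/day
Flow rate Q = daily volume / 24 h = 4448 / 24 = 185.333 m^3/h

185.333 m^3/h


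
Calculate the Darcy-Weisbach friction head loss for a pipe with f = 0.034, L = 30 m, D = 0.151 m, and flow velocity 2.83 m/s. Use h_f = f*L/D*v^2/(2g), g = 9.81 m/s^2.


v^2 = 2.83^2 = 8.0089 m^2/s^2
L/D = 30/0.151 = 198.6755
h_f = f*(L/D)*v^2/(2g) = 0.034 * 198.6755 * 8.0089 / 19.62 = 2.75738 m

2.75738 m


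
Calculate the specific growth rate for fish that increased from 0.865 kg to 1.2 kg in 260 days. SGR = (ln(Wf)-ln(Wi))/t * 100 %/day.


ln(W_f) = ln(1.2) = 0.18232156
ln(W_i) = ln(0.865) = -0.14502577
ln(W_f) - ln(W_i) = 0.18232156 - -0.14502577 = 0.32734733
SGR = 0.32734733 / 260 * 100 = 0.125903 %/day

0.125903 %/day


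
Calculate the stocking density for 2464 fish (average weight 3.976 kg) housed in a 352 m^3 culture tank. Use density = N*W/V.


Total biomass = 2464 fish * 3.976 kg = 9796.864 kg
Density = total biomass / volume = 9796.864 / 352 = 27.832 kg/m^3

27.832 kg/m^3


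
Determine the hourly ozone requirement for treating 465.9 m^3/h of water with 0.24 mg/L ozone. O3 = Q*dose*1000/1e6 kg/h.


O3 demand (mg/h) = Q * dose * 1000 = 465.9 * 0.24 * 1000 = 111816 mg/h
Convert mg to kg: 111816 / 1e6 = 0.111816 kg/h

0.111816 kg/h


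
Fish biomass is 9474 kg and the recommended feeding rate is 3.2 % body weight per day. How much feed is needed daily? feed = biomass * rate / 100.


Feeding rate fraction = 3.2% / 100 = 0.032
Daily feed = 9474 kg * 0.032 = 303.168 kg/day

303.168 kg/day


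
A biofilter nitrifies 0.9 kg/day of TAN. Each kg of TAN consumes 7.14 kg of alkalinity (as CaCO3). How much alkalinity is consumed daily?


Alkalinity factor: 7.14 kg CaCO3 consumed per kg TAN nitrified
alk = 0.9 kg TAN * 7.14 = 6.426 kg CaCO3/day

6.426 kg CaCO3/day


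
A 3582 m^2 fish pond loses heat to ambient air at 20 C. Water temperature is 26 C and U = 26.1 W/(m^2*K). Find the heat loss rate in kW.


Temperature difference dT = 26 - 20 = 6 K
Heat loss (W) = U * A * dT = 26.1 * 3582 * 6 = 560941.2 W
Convert to kW: 560941.2 / 1000 = 560.9412 kW

560.9412 kW


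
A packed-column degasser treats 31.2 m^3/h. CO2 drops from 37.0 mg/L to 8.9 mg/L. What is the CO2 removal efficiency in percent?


CO2_out / CO2_in = 8.9 / 37.0 = 0.24054054
Fraction remaining = 0.24054054
efficiency = (1 - 0.24054054) * 100 = 75.9459 %

75.9459 %


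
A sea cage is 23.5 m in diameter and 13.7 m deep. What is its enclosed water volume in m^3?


r = d/2 = 23.5/2 = 11.75 m
Base area = pi*r^2 = pi*11.75^2 = 433.73614 m^2
Volume = 433.73614 * 13.7 = 5942.19 m^3

5942.19 m^3


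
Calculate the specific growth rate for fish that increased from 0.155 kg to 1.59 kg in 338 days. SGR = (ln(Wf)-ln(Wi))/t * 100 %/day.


ln(W_f) = ln(1.59) = 0.46373402
ln(W_i) = ln(0.155) = -1.8643302
ln(W_f) - ln(W_i) = 0.46373402 - -1.8643302 = 2.3280642
SGR = 2.3280642 / 338 * 100 = 0.688776 %/day

0.688776 %/day


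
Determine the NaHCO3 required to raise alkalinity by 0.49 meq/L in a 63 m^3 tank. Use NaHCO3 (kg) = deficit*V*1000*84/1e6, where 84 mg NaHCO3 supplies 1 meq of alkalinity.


Tank volume in L = 63 m^3 * 1000 = 63000 L
Total meq required = 0.49 meq/L * 63000 L = 30870 meq
NaHCO3 mass = 30870 meq * 84 mg/meq / 1e6 = 2.59308 kg

2.59308 kg


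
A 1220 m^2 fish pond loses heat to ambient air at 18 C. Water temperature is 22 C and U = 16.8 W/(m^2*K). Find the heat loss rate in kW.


Temperature difference dT = 22 - 18 = 4 K
Heat loss (W) = U * A * dT = 16.8 * 1220 * 4 = 81984 W
Convert to kW: 81984 / 1000 = 81.984 kW

81.984 kW


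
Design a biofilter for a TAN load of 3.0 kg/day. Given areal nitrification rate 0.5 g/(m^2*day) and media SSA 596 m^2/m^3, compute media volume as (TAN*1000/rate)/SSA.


A = 3.0*1000 / 0.5 = 6000 m^2
V = 6000 / 596 = 10.0671

10.0671 m^3


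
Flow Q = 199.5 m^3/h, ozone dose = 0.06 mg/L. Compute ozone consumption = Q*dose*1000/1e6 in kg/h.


O3 demand (mg/h) = Q * dose * 1000 = 199.5 * 0.06 * 1000 = 11970 mg/h
Convert mg to kg: 11970 / 1e6 = 0.01197 kg/h

0.01197 kg/h


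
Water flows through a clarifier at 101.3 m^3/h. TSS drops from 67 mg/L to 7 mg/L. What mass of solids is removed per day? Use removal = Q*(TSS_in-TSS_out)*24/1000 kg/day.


Concentration drop: TSS_in - TSS_out = 67 - 7 = 60 mg/L
Hourly solids removed = Q * dTSS = 101.3 m^3/h * 60 mg/L = 6078 g/h  (m^3/h * mg/L = g/h)
Daily solids removed = 6078 * 24 = 145872 g/day
Convert g to kg: 145872 / 1000 = 145.872 kg/day

145.872 kg/day


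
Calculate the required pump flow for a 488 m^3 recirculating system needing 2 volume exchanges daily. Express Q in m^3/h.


Daily recirculation volume = 488 m^3 * 2 = 976 m^3/day
Flow rate Q = daily volume / 24 h = 976 / 24 = 40.6667 m^3/h

40.6667 m^3/h


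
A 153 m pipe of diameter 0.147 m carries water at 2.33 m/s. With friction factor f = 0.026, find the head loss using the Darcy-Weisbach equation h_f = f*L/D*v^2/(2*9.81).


v^2 = 2.33^2 = 5.4289 m^2/s^2
L/D = 153/0.147 = 1040.8163
h_f = f*(L/D)*v^2/(2g) = 0.026 * 1040.8163 * 5.4289 / 19.62 = 7.4879 m

7.4879 m


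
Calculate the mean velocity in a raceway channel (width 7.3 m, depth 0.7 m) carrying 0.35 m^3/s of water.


Cross-sectional area = W * d = 7.3 * 0.7 = 5.11 m^2
Velocity = Q / A = 0.35 / 5.11 = 0.0684932 m/s

0.0684932 m/s


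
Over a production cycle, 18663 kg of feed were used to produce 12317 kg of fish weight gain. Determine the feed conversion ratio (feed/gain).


FCR = feed consumed / weight gained
FCR = 18663 kg / 12317 kg = 1.51522

1.51522


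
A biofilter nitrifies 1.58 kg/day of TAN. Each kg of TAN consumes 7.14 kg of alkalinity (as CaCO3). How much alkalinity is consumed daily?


Alkalinity factor: 7.14 kg CaCO3 consumed per kg TAN nitrified
alk = 1.58 kg TAN * 7.14 = 11.2812 kg CaCO3/day

11.2812 kg CaCO3/day


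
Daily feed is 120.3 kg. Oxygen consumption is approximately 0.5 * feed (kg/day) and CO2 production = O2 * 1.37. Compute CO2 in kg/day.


O2 = 120.3 * 0.5 = 60.15
CO2 = 60.15 * 1.37 = 82.4055

82.4055 kg/day


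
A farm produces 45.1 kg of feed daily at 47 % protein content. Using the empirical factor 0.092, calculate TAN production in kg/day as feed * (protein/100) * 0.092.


Protein in feed = 45.1 * 47/100 = 21.197 kg/day
TAN = protein * 0.092 = 21.197 * 0.092 = 1.950124 kg/day

1.950124 kg/day


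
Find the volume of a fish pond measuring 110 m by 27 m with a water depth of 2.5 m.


Base area = L * W = 110 * 27 = 2970 m^2
Volume = area * depth = 2970 * 2.5 = 7425 m^3

7425 m^3


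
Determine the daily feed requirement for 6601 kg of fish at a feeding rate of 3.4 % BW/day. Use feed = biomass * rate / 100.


Feeding rate fraction = 3.4% / 100 = 0.034
Daily feed = 6601 kg * 0.034 = 224.434 kg/day

224.434 kg/day


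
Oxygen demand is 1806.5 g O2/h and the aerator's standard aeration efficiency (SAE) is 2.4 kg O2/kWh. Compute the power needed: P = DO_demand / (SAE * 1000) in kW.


SAE in g O2/kWh = 2.4 * 1000 = 2400 g/kWh
P = DO_demand / SAE_g = 1806.5 / 2400 = 0.752708 kW

0.752708 kW


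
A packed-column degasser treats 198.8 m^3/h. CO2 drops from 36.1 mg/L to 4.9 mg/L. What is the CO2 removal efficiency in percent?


CO2_out / CO2_in = 4.9 / 36.1 = 0.13573407
Fraction remaining = 0.13573407
efficiency = (1 - 0.13573407) * 100 = 86.4266 %

86.4266 %


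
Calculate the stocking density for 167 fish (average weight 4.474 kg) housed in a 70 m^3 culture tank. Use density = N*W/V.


Total biomass = 167 fish * 4.474 kg = 747.158 kg
Density = total biomass / volume = 747.158 / 70 = 10.6737 kg/m^3

10.6737 kg/m^3


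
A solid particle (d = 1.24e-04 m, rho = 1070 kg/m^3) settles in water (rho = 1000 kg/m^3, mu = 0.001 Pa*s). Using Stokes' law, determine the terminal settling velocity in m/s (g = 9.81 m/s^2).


Density difference: rho_p - rho_f = 1070 - 1000 = 70 kg/m^3
d^2 = (1.24e-04)^2 = 1.5376e-08 m^2
Numerator = (rho_p - rho_f) * g * d^2 = 70 * 9.81 * 1.5376e-08 = 1.0558699e-05
Denominator = 18 * mu = 18 * 0.001 = 0.018
v_s = 1.0558699e-05 / 0.018 = 5.86594e-04 m/s
Check: Re = rho_f * v_s * d / mu = 1000 * 5.86594e-04 * 1.24e-04 / 0.001 = 0.0727 < 1, so Stokes' law applies.

5.86594e-04 m/s


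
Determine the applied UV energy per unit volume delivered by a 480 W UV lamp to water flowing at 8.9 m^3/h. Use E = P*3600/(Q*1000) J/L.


Energy delivered per hour = 480 W * 3600 s = 1728000 J/h
Volume treated per hour = 8.9 m^3/h * 1000 = 8900 L/h
dose = 1728000 / 8900 = 194.157 J/L

194.157 J/L


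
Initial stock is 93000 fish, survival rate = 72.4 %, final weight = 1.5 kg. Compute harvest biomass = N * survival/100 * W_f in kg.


Survivors = 93000 * 72.4/100 = 67332 fish
Harvest biomass = survivors * W_f = 67332 * 1.5 = 100998 kg

100998 kg


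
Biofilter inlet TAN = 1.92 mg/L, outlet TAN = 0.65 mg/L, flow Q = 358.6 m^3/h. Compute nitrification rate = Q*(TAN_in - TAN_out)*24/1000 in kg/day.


Concentration drop: TAN_in - TAN_out = 1.92 - 0.65 = 1.27 mg/L
Hourly TAN removed = Q * dTAN = 358.6 m^3/h * 1.27 mg/L = 455.422 g/h  (m^3/h * mg/L = g/h)
Daily TAN removed = 455.422 * 24 = 10930.128 g/day
Convert to kg/day: 10930.128 / 1000 = 10.930128 kg/day

10.930128 kg/day


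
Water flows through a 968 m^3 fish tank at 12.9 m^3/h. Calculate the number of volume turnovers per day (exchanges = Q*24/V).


Daily flow volume = 12.9 m^3/h * 24 h = 309.6 m^3/day
Exchanges = daily flow / tank volume = 309.6 / 968 = 0.319835 exchanges/day

0.319835 exchanges/day


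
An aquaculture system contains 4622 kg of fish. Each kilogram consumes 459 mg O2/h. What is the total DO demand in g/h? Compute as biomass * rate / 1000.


Total O2 consumption (mg/h) = 4622 kg * 459 mg/(kg*h) = 2121498 mg/h
Convert to g/h: 2121498 / 1000 = 2121.498 g/h

2121.498 g/h


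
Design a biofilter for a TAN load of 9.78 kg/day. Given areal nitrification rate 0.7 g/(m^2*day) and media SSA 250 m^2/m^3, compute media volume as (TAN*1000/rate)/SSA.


A = 9.78*1000 / 0.7 = 13971.429 m^2
V = 13971.429 / 250 = 55.8857

55.8857 m^3


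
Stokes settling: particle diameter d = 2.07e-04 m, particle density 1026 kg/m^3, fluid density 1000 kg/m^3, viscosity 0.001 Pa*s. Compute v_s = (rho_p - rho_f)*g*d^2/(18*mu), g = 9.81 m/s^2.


Density difference: rho_p - rho_f = 1026 - 1000 = 26 kg/m^3
d^2 = (2.07e-04)^2 = 4.2849e-08 m^2
Numerator = (rho_p - rho_f) * g * d^2 = 26 * 9.81 * 4.2849e-08 = 1.0929066e-05
Denominator = 18 * mu = 18 * 0.001 = 0.018
v_s = 1.0929066e-05 / 0.018 = 6.0717e-04 m/s
Check: Re = rho_f * v_s * d / mu = 1000 * 6.0717e-04 * 2.07e-04 / 0.001 = 0.126 < 1, so Stokes' law applies.

6.0717e-04 m/s


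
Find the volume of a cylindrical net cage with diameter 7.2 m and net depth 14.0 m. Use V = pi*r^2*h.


r = d/2 = 7.2/2 = 3.6 m
Base area = pi*r^2 = pi*3.6^2 = 40.715041 m^2
Volume = 40.715041 * 14.0 = 570.011 m^3

570.011 m^3


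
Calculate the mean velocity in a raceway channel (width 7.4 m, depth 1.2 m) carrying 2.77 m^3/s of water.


Cross-sectional area = W * d = 7.4 * 1.2 = 8.88 m^2
Velocity = Q / A = 2.77 / 8.88 = 0.311937 m/s

0.311937 m/s


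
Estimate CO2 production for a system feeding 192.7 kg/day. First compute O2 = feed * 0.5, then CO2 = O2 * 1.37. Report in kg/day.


O2 = 192.7 * 0.5 = 96.35
CO2 = 96.35 * 1.37 = 131.9995

131.9995 kg/day


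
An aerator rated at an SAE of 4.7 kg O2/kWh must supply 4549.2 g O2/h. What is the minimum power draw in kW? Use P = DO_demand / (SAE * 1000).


SAE in g O2/kWh = 4.7 * 1000 = 4700 g/kWh
P = DO_demand / SAE_g = 4549.2 / 4700 = 0.967915 kW

0.967915 kW


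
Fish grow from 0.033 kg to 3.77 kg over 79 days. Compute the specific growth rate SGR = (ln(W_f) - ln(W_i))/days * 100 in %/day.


ln(W_f) = ln(3.77) = 1.327075
ln(W_i) = ln(0.033) = -3.4112477
ln(W_f) - ln(W_i) = 1.327075 - -3.4112477 = 4.7383227
SGR = 4.7383227 / 79 * 100 = 5.99788 %/day

5.99788 %/day


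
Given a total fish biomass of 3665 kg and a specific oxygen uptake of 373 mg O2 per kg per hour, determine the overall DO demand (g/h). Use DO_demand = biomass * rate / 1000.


Total O2 consumption (mg/h) = 3665 kg * 373 mg/(kg*h) = 1367045 mg/h
Convert to g/h: 1367045 / 1000 = 1367.045 g/h

1367.045 g/h


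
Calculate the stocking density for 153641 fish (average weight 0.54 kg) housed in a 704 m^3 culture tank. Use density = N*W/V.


Total biomass = 153641 fish * 0.54 kg = 82966.14 kg
Density = total biomass / volume = 82966.14 / 704 = 117.85 kg/m^3

117.85 kg/m^3


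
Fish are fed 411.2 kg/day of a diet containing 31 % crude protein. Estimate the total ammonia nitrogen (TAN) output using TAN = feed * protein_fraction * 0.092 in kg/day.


Protein in feed = 411.2 * 31/100 = 127.472 kg/day
TAN = protein * 0.092 = 127.472 * 0.092 = 11.727424 kg/day

11.727424 kg/day


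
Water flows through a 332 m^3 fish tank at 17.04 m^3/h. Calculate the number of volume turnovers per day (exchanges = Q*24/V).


Daily flow volume = 17.04 m^3/h * 24 h = 408.96 m^3/day
Exchanges = daily flow / tank volume = 408.96 / 332 = 1.23181 exchanges/day

1.23181 exchanges/day


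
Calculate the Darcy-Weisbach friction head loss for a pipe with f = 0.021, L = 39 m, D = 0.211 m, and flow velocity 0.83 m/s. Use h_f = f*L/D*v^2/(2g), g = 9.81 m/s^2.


v^2 = 0.83^2 = 0.6889 m^2/s^2
L/D = 39/0.211 = 184.83412
h_f = f*(L/D)*v^2/(2g) = 0.021 * 184.83412 * 0.6889 / 19.62 = 0.136288 m

0.136288 m


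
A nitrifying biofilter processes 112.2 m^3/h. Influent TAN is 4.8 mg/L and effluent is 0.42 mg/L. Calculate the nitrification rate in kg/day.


Concentration drop: TAN_in - TAN_out = 4.8 - 0.42 = 4.38 mg/L
Hourly TAN removed = Q * dTAN = 112.2 m^3/h * 4.38 mg/L = 491.436 g/h  (m^3/h * mg/L = g/h)
Daily TAN removed = 491.436 * 24 = 11794.464 g/day
Convert to kg/day: 11794.464 / 1000 = 11.794464 kg/day

11.794464 kg/day


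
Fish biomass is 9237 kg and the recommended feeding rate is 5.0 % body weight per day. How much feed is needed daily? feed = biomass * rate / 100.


Feeding rate fraction = 5.0% / 100 = 0.05
Daily feed = 9237 kg * 0.05 = 461.85 kg/day

461.85 kg/day


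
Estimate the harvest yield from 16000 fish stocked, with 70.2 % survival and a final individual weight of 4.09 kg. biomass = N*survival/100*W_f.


Survivors = 16000 * 70.2/100 = 11232 fish
Harvest biomass = survivors * W_f = 11232 * 4.09 = 45938.88 kg

45938.88 kg


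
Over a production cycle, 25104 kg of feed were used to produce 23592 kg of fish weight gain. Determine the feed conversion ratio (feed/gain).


FCR = feed consumed / weight gained
FCR = 25104 kg / 23592 kg = 1.06409

1.06409


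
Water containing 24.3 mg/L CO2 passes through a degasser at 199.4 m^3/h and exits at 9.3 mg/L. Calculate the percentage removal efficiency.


CO2_out / CO2_in = 9.3 / 24.3 = 0.38271605
Fraction remaining = 0.38271605
efficiency = (1 - 0.38271605) * 100 = 61.7284 %

61.7284 %


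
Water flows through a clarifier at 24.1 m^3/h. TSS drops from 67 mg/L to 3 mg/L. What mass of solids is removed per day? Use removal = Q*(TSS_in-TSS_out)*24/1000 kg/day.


Concentration drop: TSS_in - TSS_out = 67 - 3 = 64 mg/L
Hourly solids removed = Q * dTSS = 24.1 m^3/h * 64 mg/L = 1542.4 g/h  (m^3/h * mg/L = g/h)
Daily solids removed = 1542.4 * 24 = 37017.6 g/day
Convert g to kg: 37017.6 / 1000 = 37.0176 kg/day

37.0176 kg/day


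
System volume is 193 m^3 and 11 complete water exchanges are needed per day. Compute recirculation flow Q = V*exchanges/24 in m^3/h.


Daily recirculation volume = 193 m^3 * 11 = 2123 m^3/day
Flow rate Q = daily volume / 24 h = 2123 / 24 = 88.4583 m^3/h

88.4583 m^3/h


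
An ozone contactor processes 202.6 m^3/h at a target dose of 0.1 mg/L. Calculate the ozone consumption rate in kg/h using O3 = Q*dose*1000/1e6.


O3 demand (mg/h) = Q * dose * 1000 = 202.6 * 0.1 * 1000 = 20260 mg/h
Convert mg to kg: 20260 / 1e6 = 0.02026 kg/h

0.02026 kg/h


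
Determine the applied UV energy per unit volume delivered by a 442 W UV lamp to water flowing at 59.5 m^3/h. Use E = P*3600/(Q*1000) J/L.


Energy delivered per hour = 442 W * 3600 s = 1591200 J/h
Volume treated per hour = 59.5 m^3/h * 1000 = 59500 L/h
dose = 1591200 / 59500 = 26.7429 J/L

26.7429 J/L


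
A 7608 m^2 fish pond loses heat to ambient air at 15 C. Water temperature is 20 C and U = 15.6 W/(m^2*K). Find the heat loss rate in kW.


Temperature difference dT = 20 - 15 = 5 K
Heat loss (W) = U * A * dT = 15.6 * 7608 * 5 = 593424 W
Convert to kW: 593424 / 1000 = 593.424 kW

593.424 kW


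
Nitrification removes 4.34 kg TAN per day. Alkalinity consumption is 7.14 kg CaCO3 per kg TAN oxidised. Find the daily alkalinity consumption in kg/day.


Alkalinity factor: 7.14 kg CaCO3 consumed per kg TAN nitrified
alk = 4.34 kg TAN * 7.14 = 30.9876 kg CaCO3/day

30.9876 kg CaCO3/day


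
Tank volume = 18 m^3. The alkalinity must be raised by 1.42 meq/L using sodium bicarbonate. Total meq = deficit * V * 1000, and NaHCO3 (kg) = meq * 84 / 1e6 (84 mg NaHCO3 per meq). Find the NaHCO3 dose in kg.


Tank volume in L = 18 m^3 * 1000 = 18000 L
Total meq required = 1.42 meq/L * 18000 L = 25560 meq
NaHCO3 mass = 25560 meq * 84 mg/meq / 1e6 = 2.14704 kg

2.14704 kg


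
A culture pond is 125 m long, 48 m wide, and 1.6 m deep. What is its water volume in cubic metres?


Base area = L * W = 125 * 48 = 6000 m^2
Volume = area * depth = 6000 * 1.6 = 9600 m^3

9600 m^3


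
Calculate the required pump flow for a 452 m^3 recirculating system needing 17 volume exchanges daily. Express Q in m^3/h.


Daily recirculation volume = 452 m^3 * 17 = 7684 m^3/day
Flow rate Q = daily volume / 24 h = 7684 / 24 = 320.167 m^3/h

320.167 m^3/h


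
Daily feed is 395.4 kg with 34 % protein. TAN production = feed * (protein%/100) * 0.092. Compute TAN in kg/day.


Protein in feed = 395.4 * 34/100 = 134.436 kg/day
TAN = protein * 0.092 = 134.436 * 0.092 = 12.368112 kg/day

12.368112 kg/day


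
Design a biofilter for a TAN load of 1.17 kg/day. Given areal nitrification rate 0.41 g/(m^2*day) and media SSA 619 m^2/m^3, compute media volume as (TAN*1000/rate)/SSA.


A = 1.17*1000 / 0.41 = 2853.6585 m^2
V = 2853.6585 / 619 = 4.61011

4.61011 m^3


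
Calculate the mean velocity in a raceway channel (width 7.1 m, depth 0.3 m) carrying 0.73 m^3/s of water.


Cross-sectional area = W * d = 7.1 * 0.3 = 2.13 m^2
Velocity = Q / A = 0.73 / 2.13 = 0.342723 m/s

0.342723 m/s


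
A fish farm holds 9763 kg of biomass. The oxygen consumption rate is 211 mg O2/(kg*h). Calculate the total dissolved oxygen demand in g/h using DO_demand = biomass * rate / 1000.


Total O2 consumption (mg/h) = 9763 kg * 211 mg/(kg*h) = 2059993 mg/h
Convert to g/h: 2059993 / 1000 = 2059.993 g/h

2059.993 g/h


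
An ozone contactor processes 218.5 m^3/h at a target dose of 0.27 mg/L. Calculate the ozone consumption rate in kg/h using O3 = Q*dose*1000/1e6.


O3 demand (mg/h) = Q * dose * 1000 = 218.5 * 0.27 * 1000 = 58995 mg/h
Convert mg to kg: 58995 / 1e6 = 0.058995 kg/h

0.058995 kg/h


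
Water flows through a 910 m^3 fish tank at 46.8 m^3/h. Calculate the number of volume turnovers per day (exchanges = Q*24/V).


Daily flow volume = 46.8 m^3/h * 24 h = 1123.2 m^3/day
Exchanges = daily flow / tank volume = 1123.2 / 910 = 1.23429 exchanges/day

1.23429 exchanges/day


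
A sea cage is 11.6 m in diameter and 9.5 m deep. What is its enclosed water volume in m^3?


r = d/2 = 11.6/2 = 5.8 m
Base area = pi*r^2 = pi*5.8^2 = 105.68318 m^2
Volume = 105.68318 * 9.5 = 1003.99 m^3

1003.99 m^3


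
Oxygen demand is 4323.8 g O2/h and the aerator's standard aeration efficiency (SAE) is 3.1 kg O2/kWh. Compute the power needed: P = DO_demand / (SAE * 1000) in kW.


SAE in g O2/kWh = 3.1 * 1000 = 3100 g/kWh
P = DO_demand / SAE_g = 4323.8 / 3100 = 1.39477 kW

1.39477 kW


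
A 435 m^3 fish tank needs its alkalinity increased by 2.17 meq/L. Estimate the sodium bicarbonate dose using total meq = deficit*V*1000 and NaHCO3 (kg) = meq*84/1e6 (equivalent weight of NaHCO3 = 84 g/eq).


Tank volume in L = 435 m^3 * 1000 = 435000 L
Total meq required = 2.17 meq/L * 435000 L = 943950 meq
NaHCO3 mass = 943950 meq * 84 mg/meq / 1e6 = 79.2918 kg

79.2918 kg


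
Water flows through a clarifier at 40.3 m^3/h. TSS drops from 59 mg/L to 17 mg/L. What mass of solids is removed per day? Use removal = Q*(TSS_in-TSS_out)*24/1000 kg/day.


Concentration drop: TSS_in - TSS_out = 59 - 17 = 42 mg/L
Hourly solids removed = Q * dTSS = 40.3 m^3/h * 42 mg/L = 1692.6 g/h  (m^3/h * mg/L = g/h)
Daily solids removed = 1692.6 * 24 = 40622.4 g/day
Convert g to kg: 40622.4 / 1000 = 40.6224 kg/day

40.6224 kg/day


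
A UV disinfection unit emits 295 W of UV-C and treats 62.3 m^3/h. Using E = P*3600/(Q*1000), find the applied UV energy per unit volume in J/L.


Energy delivered per hour = 295 W * 3600 s = 1062000 J/h
Volume treated per hour = 62.3 m^3/h * 1000 = 62300 L/h
dose = 1062000 / 62300 = 17.0465 J/L

17.0465 J/L


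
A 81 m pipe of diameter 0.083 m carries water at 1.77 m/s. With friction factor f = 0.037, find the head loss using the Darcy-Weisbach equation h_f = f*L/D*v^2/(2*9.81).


v^2 = 1.77^2 = 3.1329 m^2/s^2
L/D = 81/0.083 = 975.90361
h_f = f*(L/D)*v^2/(2g) = 0.037 * 975.90361 * 3.1329 / 19.62 = 5.76575 m

5.76575 m


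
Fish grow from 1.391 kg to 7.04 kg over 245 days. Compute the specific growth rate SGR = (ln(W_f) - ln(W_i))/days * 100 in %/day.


ln(W_f) = ln(7.04) = 1.9516082
ln(W_i) = ln(1.391) = 0.33002291
ln(W_f) - ln(W_i) = 1.9516082 - 0.33002291 = 1.6215853
SGR = 1.6215853 / 245 * 100 = 0.661872 %/day

0.661872 %/day


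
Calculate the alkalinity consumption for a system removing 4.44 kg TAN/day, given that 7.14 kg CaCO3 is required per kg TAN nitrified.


Alkalinity factor: 7.14 kg CaCO3 consumed per kg TAN nitrified
alk = 4.44 kg TAN * 7.14 = 31.7016 kg CaCO3/day

31.7016 kg CaCO3/day


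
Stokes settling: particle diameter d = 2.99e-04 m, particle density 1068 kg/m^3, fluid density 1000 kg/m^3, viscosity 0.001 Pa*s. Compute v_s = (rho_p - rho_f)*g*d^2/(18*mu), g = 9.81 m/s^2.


Density difference: rho_p - rho_f = 1068 - 1000 = 68 kg/m^3
d^2 = (2.99e-04)^2 = 8.9401e-08 m^2
Numerator = (rho_p - rho_f) * g * d^2 = 68 * 9.81 * 8.9401e-08 = 5.9637619e-05
Denominator = 18 * mu = 18 * 0.001 = 0.018
v_s = 5.9637619e-05 / 0.018 = 0.0033132 m/s
Check: Re = rho_f * v_s * d / mu = 1000 * 0.0033132 * 2.99e-04 / 0.001 = 0.991 < 1, so Stokes' law applies.

0.0033132 m/s


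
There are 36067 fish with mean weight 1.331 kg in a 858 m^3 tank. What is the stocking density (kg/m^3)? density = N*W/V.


Total biomass = 36067 fish * 1.331 kg = 48005.177 kg
Density = total biomass / volume = 48005.177 / 858 = 55.9501 kg/m^3

55.9501 kg/m^3


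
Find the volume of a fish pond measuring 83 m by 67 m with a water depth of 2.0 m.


Base area = L * W = 83 * 67 = 5561 m^2
Volume = area * depth = 5561 * 2.0 = 11122 m^3

11122 m^3


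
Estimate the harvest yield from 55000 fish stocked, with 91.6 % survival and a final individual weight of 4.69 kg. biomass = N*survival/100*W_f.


Survivors = 55000 * 91.6/100 = 50380 fish
Harvest biomass = survivors * W_f = 50380 * 4.69 = 236282.2 kg

236282.2 kg


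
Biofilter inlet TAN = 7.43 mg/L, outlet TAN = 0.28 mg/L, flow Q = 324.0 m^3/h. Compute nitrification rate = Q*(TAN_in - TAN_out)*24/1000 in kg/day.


Concentration drop: TAN_in - TAN_out = 7.43 - 0.28 = 7.15 mg/L
Hourly TAN removed = Q * dTAN = 324.0 m^3/h * 7.15 mg/L = 2316.6 g/h  (m^3/h * mg/L = g/h)
Daily TAN removed = 2316.6 * 24 = 55598.4 g/day
Convert to kg/day: 55598.4 / 1000 = 55.5984 kg/day

55.5984 kg/day


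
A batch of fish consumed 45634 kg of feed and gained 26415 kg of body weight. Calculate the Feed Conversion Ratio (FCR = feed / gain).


FCR = feed consumed / weight gained
FCR = 45634 kg / 26415 kg = 1.72758

1.72758


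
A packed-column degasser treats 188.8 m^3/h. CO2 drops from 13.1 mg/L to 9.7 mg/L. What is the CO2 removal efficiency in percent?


CO2_out / CO2_in = 9.7 / 13.1 = 0.74045802
Fraction remaining = 0.74045802
efficiency = (1 - 0.74045802) * 100 = 25.9542 %

25.9542 %


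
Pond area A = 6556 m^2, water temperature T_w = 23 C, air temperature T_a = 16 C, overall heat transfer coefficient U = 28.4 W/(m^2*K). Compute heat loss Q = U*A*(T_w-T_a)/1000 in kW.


Temperature difference dT = 23 - 16 = 7 K
Heat loss (W) = U * A * dT = 28.4 * 6556 * 7 = 1303332.8 W
Convert to kW: 1303332.8 / 1000 = 1303.3328 kW

1303.3328 kW


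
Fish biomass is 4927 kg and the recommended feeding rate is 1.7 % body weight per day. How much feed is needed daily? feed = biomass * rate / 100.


Feeding rate fraction = 1.7% / 100 = 0.017
Daily feed = 4927 kg * 0.017 = 83.759 kg/day

83.759 kg/day


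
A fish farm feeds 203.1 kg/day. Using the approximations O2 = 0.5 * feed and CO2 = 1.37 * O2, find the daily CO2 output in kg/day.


O2 = 203.1 * 0.5 = 101.55
CO2 = 101.55 * 1.37 = 139.1235

139.1235 kg/day


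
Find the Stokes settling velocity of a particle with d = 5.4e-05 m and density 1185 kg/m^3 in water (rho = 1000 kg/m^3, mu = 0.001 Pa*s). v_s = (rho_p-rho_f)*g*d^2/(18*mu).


Density difference: rho_p - rho_f = 1185 - 1000 = 185 kg/m^3
d^2 = (5.4e-05)^2 = 2.916e-09 m^2
Numerator = (rho_p - rho_f) * g * d^2 = 185 * 9.81 * 2.916e-09 = 5.2921026e-06
Denominator = 18 * mu = 18 * 0.001 = 0.018
v_s = 5.2921026e-06 / 0.018 = 2.94006e-04 m/s
Check: Re = rho_f * v_s * d / mu = 1000 * 2.94006e-04 * 5.4e-05 / 0.001 = 0.0159 < 1, so Stokes' law applies.

2.94006e-04 m/s


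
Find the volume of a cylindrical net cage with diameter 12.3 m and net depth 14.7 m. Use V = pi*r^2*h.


r = d/2 = 12.3/2 = 6.15 m
Base area = pi*r^2 = pi*6.15^2 = 118.82289 m^2
Volume = 118.82289 * 14.7 = 1746.7 m^3

1746.7 m^3


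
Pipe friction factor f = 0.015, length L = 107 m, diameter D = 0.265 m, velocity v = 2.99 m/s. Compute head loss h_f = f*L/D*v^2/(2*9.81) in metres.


v^2 = 2.99^2 = 8.9401 m^2/s^2
L/D = 107/0.265 = 403.77358
h_f = f*(L/D)*v^2/(2g) = 0.015 * 403.77358 * 8.9401 / 19.62 = 2.75977 m

2.75977 m


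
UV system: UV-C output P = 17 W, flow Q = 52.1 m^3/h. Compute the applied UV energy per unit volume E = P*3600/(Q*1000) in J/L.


Energy delivered per hour = 17 W * 3600 s = 61200 J/h
Volume treated per hour = 52.1 m^3/h * 1000 = 52100 L/h
dose = 61200 / 52100 = 1.17466 J/L

1.17466 J/L


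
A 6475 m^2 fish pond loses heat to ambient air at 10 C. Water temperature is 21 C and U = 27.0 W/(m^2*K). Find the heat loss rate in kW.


Temperature difference dT = 21 - 10 = 11 K
Heat loss (W) = U * A * dT = 27.0 * 6475 * 11 = 1923075 W
Convert to kW: 1923075 / 1000 = 1923.075 kW

1923.075 kW


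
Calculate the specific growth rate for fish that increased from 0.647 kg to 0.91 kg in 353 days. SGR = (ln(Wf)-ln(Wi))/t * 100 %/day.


ln(W_f) = ln(0.91) = -0.094310679
ln(W_i) = ln(0.647) = -0.43540898
ln(W_f) - ln(W_i) = -0.094310679 - -0.43540898 = 0.3410983
SGR = 0.3410983 / 353 * 100 = 0.0966284 %/day

0.0966284 %/day


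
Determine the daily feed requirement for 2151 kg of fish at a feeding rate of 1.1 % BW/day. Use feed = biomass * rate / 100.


Feeding rate fraction = 1.1% / 100 = 0.011
Daily feed = 2151 kg * 0.011 = 23.661 kg/day

23.661 kg/day


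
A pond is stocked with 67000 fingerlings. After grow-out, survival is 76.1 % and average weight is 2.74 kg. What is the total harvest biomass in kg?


Survivors = 67000 * 76.1/100 = 50987 fish
Harvest biomass = survivors * W_f = 50987 * 2.74 = 139704.38 kg

139704.38 kg


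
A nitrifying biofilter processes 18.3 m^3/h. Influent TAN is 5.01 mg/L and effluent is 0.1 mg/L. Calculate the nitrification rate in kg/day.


Concentration drop: TAN_in - TAN_out = 5.01 - 0.1 = 4.91 mg/L
Hourly TAN removed = Q * dTAN = 18.3 m^3/h * 4.91 mg/L = 89.853 g/h  (m^3/h * mg/L = g/h)
Daily TAN removed = 89.853 * 24 = 2156.472 g/day
Convert to kg/day: 2156.472 / 1000 = 2.156472 kg/day

2.156472 kg/day


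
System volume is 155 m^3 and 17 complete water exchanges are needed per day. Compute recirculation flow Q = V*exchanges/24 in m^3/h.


Daily recirculation volume = 155 m^3 * 17 = 2635 m^3/day
Flow rate Q = daily volume / 24 h = 2635 / 24 = 109.792 m^3/h

109.792 m^3/h


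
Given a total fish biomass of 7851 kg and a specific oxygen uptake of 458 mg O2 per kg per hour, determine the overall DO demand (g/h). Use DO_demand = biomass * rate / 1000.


Total O2 consumption (mg/h) = 7851 kg * 458 mg/(kg*h) = 3595758 mg/h
Convert to g/h: 3595758 / 1000 = 3595.758 g/h

3595.758 g/h


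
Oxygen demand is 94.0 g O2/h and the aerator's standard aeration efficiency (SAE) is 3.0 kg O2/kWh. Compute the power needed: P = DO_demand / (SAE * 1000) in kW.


SAE in g O2/kWh = 3.0 * 1000 = 3000 g/kWh
P = DO_demand / SAE_g = 94.0 / 3000 = 0.0313333 kW

0.0313333 kW


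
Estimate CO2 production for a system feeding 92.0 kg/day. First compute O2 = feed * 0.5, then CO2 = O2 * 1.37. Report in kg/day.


O2 = 92.0 * 0.5 = 46
CO2 = 46 * 1.37 = 63.02

63.02 kg/day


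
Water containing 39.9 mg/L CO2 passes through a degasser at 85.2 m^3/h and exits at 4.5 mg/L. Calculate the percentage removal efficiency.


CO2_out / CO2_in = 4.5 / 39.9 = 0.11278195
Fraction remaining = 0.11278195
efficiency = (1 - 0.11278195) * 100 = 88.7218 %

88.7218 %


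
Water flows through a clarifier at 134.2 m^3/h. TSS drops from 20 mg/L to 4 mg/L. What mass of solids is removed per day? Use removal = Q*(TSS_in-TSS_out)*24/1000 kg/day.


Concentration drop: TSS_in - TSS_out = 20 - 4 = 16 mg/L
Hourly solids removed = Q * dTSS = 134.2 m^3/h * 16 mg/L = 2147.2 g/h  (m^3/h * mg/L = g/h)
Daily solids removed = 2147.2 * 24 = 51532.8 g/day
Convert g to kg: 51532.8 / 1000 = 51.5328 kg/day

51.5328 kg/day


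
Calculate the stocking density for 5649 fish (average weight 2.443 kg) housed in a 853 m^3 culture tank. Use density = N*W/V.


Total biomass = 5649 fish * 2.443 kg = 13800.507 kg
Density = total biomass / volume = 13800.507 / 853 = 16.1788 kg/m^3

16.1788 kg/m^3


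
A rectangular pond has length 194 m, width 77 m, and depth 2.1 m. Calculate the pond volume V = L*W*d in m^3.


Base area = L * W = 194 * 77 = 14938 m^2
Volume = area * depth = 14938 * 2.1 = 31369.8 m^3

31369.8 m^3


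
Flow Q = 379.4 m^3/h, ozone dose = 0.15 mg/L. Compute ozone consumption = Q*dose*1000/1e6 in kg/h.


O3 demand (mg/h) = Q * dose * 1000 = 379.4 * 0.15 * 1000 = 56910 mg/h
Convert mg to kg: 56910 / 1e6 = 0.05691 kg/h

0.05691 kg/h


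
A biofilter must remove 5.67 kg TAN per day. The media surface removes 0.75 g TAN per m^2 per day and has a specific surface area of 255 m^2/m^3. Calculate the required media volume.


A = 5.67*1000 / 0.75 = 7560 m^2
V = 7560 / 255 = 29.6471

29.6471 m^3


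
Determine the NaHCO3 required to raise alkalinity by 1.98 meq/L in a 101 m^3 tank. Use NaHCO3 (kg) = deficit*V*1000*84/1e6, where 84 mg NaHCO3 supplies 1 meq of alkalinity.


Tank volume in L = 101 m^3 * 1000 = 101000 L
Total meq required = 1.98 meq/L * 101000 L = 199980 meq
NaHCO3 mass = 199980 meq * 84 mg/meq / 1e6 = 16.7983 kg

16.7983 kg


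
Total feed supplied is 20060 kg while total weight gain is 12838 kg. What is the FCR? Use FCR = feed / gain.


FCR = feed consumed / weight gained
FCR = 20060 kg / 12838 kg = 1.56255

1.56255


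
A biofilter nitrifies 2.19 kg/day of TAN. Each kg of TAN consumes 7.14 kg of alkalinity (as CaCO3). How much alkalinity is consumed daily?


Alkalinity factor: 7.14 kg CaCO3 consumed per kg TAN nitrified
alk = 2.19 kg TAN * 7.14 = 15.6366 kg CaCO3/day

15.6366 kg CaCO3/day


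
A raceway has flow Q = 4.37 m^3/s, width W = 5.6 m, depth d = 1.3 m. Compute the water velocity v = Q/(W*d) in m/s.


Cross-sectional area = W * d = 5.6 * 1.3 = 7.28 m^2
Velocity = Q / A = 4.37 / 7.28 = 0.600275 m/s

0.600275 m/s


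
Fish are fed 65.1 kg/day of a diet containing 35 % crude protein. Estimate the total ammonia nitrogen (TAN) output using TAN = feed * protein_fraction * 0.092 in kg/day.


Protein in feed = 65.1 * 35/100 = 22.785 kg/day
TAN = protein * 0.092 = 22.785 * 0.092 = 2.09622 kg/day

2.09622 kg/day


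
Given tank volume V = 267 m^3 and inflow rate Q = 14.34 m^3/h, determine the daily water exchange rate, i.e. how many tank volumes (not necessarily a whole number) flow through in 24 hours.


Daily flow volume = 14.34 m^3/h * 24 h = 344.16 m^3/day
Exchanges = daily flow / tank volume = 344.16 / 267 = 1.28899 exchanges/day

1.28899 exchanges/day


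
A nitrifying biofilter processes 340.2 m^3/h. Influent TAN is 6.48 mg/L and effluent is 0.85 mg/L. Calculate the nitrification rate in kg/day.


Concentration drop: TAN_in - TAN_out = 6.48 - 0.85 = 5.63 mg/L
Hourly TAN removed = Q * dTAN = 340.2 m^3/h * 5.63 mg/L = 1915.326 g/h  (m^3/h * mg/L = g/h)
Daily TAN removed = 1915.326 * 24 = 45967.824 g/day
Convert to kg/day: 45967.824 / 1000 = 45.967824 kg/day

45.967824 kg/day
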